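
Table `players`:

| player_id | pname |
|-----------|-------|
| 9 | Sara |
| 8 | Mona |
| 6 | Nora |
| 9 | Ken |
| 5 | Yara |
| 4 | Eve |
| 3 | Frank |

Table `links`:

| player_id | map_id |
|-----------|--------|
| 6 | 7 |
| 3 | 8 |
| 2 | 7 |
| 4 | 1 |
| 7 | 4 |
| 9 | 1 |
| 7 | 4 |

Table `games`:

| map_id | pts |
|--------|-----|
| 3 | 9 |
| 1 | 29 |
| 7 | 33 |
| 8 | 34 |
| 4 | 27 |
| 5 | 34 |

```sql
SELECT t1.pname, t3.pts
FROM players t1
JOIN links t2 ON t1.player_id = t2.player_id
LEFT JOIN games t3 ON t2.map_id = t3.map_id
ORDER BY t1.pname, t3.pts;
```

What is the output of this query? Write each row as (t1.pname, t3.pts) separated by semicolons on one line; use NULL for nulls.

(Eve, 29); (Frank, 34); (Ken, 29); (Nora, 33); (Sara, 29)

Joins associate left-to-right: players INNER JOIN links on player_id gives 5 intermediate row(s).
Then LEFT JOIN `games t3` on map_id: each of those 5 rows is kept; rows whose t2.map_id has no match in t3 get NULL for t3's columns.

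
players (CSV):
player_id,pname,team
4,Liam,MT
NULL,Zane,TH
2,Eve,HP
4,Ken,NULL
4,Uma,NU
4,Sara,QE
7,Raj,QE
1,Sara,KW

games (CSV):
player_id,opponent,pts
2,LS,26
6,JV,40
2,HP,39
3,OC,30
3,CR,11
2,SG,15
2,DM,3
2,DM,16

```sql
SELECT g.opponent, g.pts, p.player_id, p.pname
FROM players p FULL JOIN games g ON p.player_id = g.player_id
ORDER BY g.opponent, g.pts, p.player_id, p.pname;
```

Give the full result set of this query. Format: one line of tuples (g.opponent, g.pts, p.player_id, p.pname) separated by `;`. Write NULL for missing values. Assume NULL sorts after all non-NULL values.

FULL OUTER JOIN keeps every row from both sides; unmatched rows get NULL for the other side's columns.
Matching on p.player_id = g.player_id. A NULL in a compared column never satisfies the condition.
- p row (player_id=4): no match → kept, g columns NULL.
- p row (player_id=NULL): no match → kept, g columns NULL.
- p row (player_id=2): matches 5 g row(s) → 5 output row(s).
- p row (player_id=4): no match → kept, g columns NULL.
- p row (player_id=4): no match → kept, g columns NULL.
- p row (player_id=4): no match → kept, g columns NULL.
- p row (player_id=7): no match → kept, g columns NULL.
- p row (player_id=1): no match → kept, g columns NULL.
- plus 3 unmatched g row(s), each kept with NULL p columns.

(CR, 11, NULL, NULL); (DM, 3, 2, Eve); (DM, 16, 2, Eve); (HP, 39, 2, Eve); (JV, 40, NULL, NULL); (LS, 26, 2, Eve); (OC, 30, NULL, NULL); (SG, 15, 2, Eve); (NULL, NULL, 1, Sara); (NULL, NULL, 4, Ken); (NULL, NULL, 4, Liam); (NULL, NULL, 4, Sara); (NULL, NULL, 4, Uma); (NULL, NULL, 7, Raj); (NULL, NULL, NULL, Zane)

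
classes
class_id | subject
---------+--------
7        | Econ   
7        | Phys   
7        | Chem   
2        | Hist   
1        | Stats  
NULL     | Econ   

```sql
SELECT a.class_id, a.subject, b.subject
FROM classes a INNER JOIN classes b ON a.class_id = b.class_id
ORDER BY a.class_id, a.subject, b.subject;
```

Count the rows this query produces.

11

INNER JOIN keeps only pairs where the ON condition holds.
Matching on a.class_id = b.class_id. A NULL in a compared column never satisfies the condition.
Matched pairs: 11.
Total: 11 rows.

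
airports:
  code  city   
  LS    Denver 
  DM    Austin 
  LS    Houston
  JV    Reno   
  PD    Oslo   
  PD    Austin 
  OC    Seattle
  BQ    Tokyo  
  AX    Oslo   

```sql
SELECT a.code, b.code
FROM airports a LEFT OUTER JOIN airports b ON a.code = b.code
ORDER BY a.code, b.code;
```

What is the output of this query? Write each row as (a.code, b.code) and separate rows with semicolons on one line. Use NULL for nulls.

(AX, AX); (BQ, BQ); (DM, DM); (JV, JV); (LS, LS); (LS, LS); (LS, LS); (LS, LS); (OC, OC); (PD, PD); (PD, PD); (PD, PD); (PD, PD)

LEFT JOIN keeps every row from `airports a`; unmatched rows get NULL for `airports b`'s columns.
Matching on a.code = b.code.
Matched pairs: 13; unmatched a rows kept: 0.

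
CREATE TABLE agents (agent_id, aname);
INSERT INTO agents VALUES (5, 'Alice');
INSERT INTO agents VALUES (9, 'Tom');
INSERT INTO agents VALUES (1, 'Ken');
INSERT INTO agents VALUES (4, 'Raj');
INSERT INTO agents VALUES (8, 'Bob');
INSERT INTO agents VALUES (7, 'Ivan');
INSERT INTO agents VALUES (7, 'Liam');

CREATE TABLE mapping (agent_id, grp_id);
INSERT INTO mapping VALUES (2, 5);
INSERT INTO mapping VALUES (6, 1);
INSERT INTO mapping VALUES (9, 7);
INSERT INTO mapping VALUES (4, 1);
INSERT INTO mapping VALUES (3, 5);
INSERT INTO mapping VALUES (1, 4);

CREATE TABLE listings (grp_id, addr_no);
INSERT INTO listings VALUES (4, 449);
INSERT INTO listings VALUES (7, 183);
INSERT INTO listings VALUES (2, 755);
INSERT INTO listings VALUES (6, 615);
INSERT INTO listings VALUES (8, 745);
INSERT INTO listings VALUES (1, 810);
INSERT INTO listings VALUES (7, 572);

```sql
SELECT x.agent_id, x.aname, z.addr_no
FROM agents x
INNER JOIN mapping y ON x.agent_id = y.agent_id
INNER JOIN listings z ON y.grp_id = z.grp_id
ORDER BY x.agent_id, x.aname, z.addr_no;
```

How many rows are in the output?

Joins associate left-to-right: agents INNER JOIN mapping on agent_id gives 3 intermediate row(s).
Then INNER JOIN `listings z` on grp_id: keep only rows whose y.grp_id appears in z.
Result: 4 row(s).

4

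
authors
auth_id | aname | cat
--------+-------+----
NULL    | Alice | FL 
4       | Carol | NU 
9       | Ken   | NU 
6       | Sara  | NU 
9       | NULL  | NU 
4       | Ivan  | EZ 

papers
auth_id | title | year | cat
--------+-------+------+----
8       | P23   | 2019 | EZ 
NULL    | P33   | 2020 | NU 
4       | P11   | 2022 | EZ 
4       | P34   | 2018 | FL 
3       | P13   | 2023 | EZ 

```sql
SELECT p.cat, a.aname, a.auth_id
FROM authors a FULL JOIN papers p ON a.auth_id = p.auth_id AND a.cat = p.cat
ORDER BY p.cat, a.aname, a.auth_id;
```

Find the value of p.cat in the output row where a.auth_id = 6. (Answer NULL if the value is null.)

FULL OUTER JOIN keeps every row from both sides; unmatched rows get NULL for the other side's columns.
Matching on a.auth_id = p.auth_id AND a.cat = p.cat. A NULL in a compared column never satisfies the condition.
- auth_id=NULL, cat=FL: no p row matches, row kept with p columns NULL.
- auth_id=4, cat=NU: no p row matches, row kept with p columns NULL.
- auth_id=9, cat=NU: no p row matches, row kept with p columns NULL.
- auth_id=6, cat=NU: no p row matches, row kept with p columns NULL.
- auth_id=9, cat=NU: no p row matches, row kept with p columns NULL.
- auth_id=4, cat=EZ: 1 matching p row(s), so 1 row(s) emitted.
- 4 row(s) from p found no a partner → padded with NULL.

NULL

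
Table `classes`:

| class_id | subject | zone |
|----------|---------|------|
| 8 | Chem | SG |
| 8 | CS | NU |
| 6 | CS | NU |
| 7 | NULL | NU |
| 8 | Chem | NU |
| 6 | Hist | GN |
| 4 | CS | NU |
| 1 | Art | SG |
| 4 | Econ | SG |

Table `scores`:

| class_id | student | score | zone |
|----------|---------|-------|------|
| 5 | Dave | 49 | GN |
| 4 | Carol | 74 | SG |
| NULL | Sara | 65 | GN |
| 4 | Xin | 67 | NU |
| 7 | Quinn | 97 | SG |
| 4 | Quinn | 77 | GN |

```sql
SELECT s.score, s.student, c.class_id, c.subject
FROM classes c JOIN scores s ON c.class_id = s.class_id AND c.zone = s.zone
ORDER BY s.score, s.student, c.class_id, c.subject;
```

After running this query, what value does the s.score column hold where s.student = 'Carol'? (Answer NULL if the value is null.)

INNER JOIN keeps only pairs where the ON condition holds.
Matching on c.class_id = s.class_id AND c.zone = s.zone. A NULL in a compared column never satisfies the condition.
- class_id=8, zone=SG: no matching s row, dropped.
- class_id=8, zone=NU: no matching s row, dropped.
- class_id=6, zone=NU: no matching s row, dropped.
- class_id=7, zone=NU: no matching s row, dropped.
- class_id=8, zone=NU: no matching s row, dropped.
- class_id=6, zone=GN: no matching s row, dropped.
- class_id=4, zone=NU: 1 matching s row(s), so 1 row(s) emitted.
- class_id=1, zone=SG: no matching s row, dropped.
- class_id=4, zone=SG: 1 matching s row(s), so 1 row(s) emitted.

74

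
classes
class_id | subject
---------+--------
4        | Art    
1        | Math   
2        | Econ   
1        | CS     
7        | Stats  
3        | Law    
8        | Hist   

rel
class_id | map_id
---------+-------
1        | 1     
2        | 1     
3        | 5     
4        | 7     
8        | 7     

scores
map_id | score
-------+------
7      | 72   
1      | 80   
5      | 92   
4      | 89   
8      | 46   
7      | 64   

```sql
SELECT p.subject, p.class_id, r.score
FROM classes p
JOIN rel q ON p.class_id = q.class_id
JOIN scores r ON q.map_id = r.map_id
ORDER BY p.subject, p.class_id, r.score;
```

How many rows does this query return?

Evaluate left to right. First `classes p INNER JOIN rel q` on class_id: 6 row(s).
Then INNER JOIN `scores r` on map_id: keep only rows whose q.map_id appears in r.
Result: 8 row(s).

8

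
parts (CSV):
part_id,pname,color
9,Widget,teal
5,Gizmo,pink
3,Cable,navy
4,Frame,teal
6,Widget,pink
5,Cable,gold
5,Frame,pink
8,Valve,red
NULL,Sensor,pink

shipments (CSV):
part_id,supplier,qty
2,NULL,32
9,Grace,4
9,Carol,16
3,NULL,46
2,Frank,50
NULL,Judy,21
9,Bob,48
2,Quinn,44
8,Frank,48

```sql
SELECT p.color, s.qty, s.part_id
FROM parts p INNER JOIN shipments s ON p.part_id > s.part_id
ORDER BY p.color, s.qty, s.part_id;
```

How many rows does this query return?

INNER JOIN keeps only pairs where the ON condition holds.
Matching on p.part_id > s.part_id. A NULL in a compared column never satisfies the condition.
Matched pairs: 32.
Total: 32 rows.

32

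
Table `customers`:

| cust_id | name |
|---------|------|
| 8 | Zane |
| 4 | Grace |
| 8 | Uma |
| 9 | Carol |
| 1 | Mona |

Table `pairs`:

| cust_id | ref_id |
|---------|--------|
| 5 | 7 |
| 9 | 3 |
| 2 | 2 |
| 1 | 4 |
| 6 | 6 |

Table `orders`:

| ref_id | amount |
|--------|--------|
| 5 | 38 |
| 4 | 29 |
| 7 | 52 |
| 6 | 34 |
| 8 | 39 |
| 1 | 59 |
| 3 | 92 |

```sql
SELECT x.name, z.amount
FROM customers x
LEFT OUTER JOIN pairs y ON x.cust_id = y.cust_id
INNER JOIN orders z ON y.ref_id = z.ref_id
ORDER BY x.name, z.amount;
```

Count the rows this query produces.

2

Evaluate left to right. First `customers x LEFT JOIN pairs y` on cust_id: 5 row(s).
Then INNER JOIN `orders z` on ref_id: keep only rows whose y.ref_id appears in z.
Result: 2 row(s).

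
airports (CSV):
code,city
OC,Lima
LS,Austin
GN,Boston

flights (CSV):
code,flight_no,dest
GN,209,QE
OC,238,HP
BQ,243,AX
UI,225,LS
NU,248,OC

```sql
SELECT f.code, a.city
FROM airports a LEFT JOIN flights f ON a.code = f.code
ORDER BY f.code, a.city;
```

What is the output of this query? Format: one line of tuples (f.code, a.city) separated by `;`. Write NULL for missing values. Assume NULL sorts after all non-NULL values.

LEFT JOIN keeps every row from `airports`; unmatched rows get NULL for `flights`'s columns.
Matching on a.code = f.code.
- code=OC: 1 matching f row(s), so 1 row(s) emitted.
- code=LS: no f row matches, row kept with f columns NULL.
- code=GN: 1 matching f row(s), so 1 row(s) emitted.
After projecting and ordering:
f.code | a.city
GN | Boston
OC | Lima
NULL | Austin

(GN, Boston); (OC, Lima); (NULL, Austin)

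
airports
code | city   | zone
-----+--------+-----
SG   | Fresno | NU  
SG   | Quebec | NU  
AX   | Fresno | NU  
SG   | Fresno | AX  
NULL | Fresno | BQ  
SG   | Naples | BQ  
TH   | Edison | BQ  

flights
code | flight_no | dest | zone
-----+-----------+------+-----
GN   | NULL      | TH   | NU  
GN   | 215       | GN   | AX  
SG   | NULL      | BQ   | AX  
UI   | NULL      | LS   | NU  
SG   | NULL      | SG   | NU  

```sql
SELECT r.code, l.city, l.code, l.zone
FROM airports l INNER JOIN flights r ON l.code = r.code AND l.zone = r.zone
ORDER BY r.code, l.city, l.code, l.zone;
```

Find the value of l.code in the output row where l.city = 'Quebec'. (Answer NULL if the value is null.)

INNER JOIN keeps only pairs where the ON condition holds.
Matching on l.code = r.code AND l.zone = r.zone. A NULL in a compared column never satisfies the condition.
- l row (code=SG, zone=NU): matches 1 r row(s) → 1 output row(s).
- l row (code=SG, zone=NU): matches 1 r row(s) → 1 output row(s).
- l row (code=AX, zone=NU): no match → dropped.
- l row (code=SG, zone=AX): matches 1 r row(s) → 1 output row(s).
- l row (code=NULL, zone=BQ): no match → dropped.
- l row (code=SG, zone=BQ): no match → dropped.
- l row (code=TH, zone=BQ): no match → dropped.

SG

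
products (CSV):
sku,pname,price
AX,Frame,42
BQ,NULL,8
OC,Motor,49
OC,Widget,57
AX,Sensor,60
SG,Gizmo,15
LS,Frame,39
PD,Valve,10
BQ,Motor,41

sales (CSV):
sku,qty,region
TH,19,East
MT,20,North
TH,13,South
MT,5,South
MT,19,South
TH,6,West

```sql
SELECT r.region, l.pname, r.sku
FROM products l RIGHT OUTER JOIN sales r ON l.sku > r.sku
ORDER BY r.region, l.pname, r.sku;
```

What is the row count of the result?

15

RIGHT JOIN keeps every row from `sales`; unmatched rows get NULL for `products`'s columns.
Matching on l.sku > r.sku.
- l row (sku=AX): no match.
- l row (sku=BQ): no match.
- l row (sku=OC): matches 3 r row(s) → 3 output row(s).
- l row (sku=OC): matches 3 r row(s) → 3 output row(s).
- l row (sku=AX): no match.
- l row (sku=SG): matches 3 r row(s) → 3 output row(s).
- l row (sku=LS): no match.
- l row (sku=PD): matches 3 r row(s) → 3 output row(s).
- l row (sku=BQ): no match.
- plus 3 unmatched r row(s), each kept with NULL l columns.
Total: 12 matched + 3 padded = 15 rows.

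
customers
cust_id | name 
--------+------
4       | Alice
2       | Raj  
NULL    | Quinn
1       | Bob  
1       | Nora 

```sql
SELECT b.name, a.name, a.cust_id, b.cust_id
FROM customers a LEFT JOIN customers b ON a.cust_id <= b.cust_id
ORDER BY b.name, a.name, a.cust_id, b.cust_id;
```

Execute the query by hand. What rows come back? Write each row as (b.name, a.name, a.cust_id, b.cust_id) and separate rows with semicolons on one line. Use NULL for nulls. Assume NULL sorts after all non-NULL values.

(Alice, Alice, 4, 4); (Alice, Bob, 1, 4); (Alice, Nora, 1, 4); (Alice, Raj, 2, 4); (Bob, Bob, 1, 1); (Bob, Nora, 1, 1); (Nora, Bob, 1, 1); (Nora, Nora, 1, 1); (Raj, Bob, 1, 2); (Raj, Nora, 1, 2); (Raj, Raj, 2, 2); (NULL, Quinn, NULL, NULL)

LEFT JOIN keeps every row from `customers a`; unmatched rows get NULL for `customers b`'s columns.
Matching on a.cust_id <= b.cust_id. A NULL in a compared column never satisfies the condition.
- a row (cust_id=4): matches 1 b row(s) → 1 output row(s).
- a row (cust_id=2): matches 2 b row(s) → 2 output row(s).
- a row (cust_id=NULL): no match → kept, b columns NULL.
- a row (cust_id=1): matches 4 b row(s) → 4 output row(s).
- a row (cust_id=1): matches 4 b row(s) → 4 output row(s).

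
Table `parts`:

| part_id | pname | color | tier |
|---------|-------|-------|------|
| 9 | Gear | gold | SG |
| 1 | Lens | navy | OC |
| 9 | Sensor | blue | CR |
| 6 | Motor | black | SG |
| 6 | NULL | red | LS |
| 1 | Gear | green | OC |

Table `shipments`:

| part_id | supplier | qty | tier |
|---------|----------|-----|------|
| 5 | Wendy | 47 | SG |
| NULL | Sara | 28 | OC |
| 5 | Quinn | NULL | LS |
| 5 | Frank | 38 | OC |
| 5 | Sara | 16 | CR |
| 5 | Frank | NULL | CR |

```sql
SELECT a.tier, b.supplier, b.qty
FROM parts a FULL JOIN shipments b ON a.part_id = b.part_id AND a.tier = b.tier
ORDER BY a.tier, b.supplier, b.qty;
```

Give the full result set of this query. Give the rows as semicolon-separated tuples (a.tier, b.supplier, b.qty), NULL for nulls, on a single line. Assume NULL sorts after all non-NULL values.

(CR, NULL, NULL); (LS, NULL, NULL); (OC, NULL, NULL); (OC, NULL, NULL); (SG, NULL, NULL); (SG, NULL, NULL); (NULL, Frank, 38); (NULL, Frank, NULL); (NULL, Quinn, NULL); (NULL, Sara, 16); (NULL, Sara, 28); (NULL, Wendy, 47)

FULL OUTER JOIN keeps every row from both sides; unmatched rows get NULL for the other side's columns.
Matching on a.part_id = b.part_id AND a.tier = b.tier. A NULL in a compared column never satisfies the condition.
- a (part_id=9, tier=SG) has no partner → padded with NULL.
- a (part_id=1, tier=OC) has no partner → padded with NULL.
- a (part_id=9, tier=CR) has no partner → padded with NULL.
- a (part_id=6, tier=SG) has no partner → padded with NULL.
- a (part_id=6, tier=LS) has no partner → padded with NULL.
- a (part_id=1, tier=OC) has no partner → padded with NULL.
- 6 b row(s) had no a match → kept, a columns NULL.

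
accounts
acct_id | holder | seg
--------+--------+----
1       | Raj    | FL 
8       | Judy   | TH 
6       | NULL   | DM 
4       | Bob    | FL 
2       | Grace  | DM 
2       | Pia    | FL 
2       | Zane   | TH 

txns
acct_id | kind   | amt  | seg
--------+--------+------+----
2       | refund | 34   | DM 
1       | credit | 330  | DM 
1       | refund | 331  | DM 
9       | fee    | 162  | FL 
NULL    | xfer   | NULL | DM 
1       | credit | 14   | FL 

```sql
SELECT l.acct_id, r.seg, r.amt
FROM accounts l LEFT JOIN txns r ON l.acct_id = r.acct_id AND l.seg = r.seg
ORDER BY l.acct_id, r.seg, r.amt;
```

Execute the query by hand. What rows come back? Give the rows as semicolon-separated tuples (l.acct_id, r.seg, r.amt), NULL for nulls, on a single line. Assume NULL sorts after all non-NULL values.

LEFT JOIN keeps every row from `accounts`; unmatched rows get NULL for `txns`'s columns.
Matching on l.acct_id = r.acct_id AND l.seg = r.seg. A NULL in a compared column never satisfies the condition.
Matched pairs: 2; unmatched l rows kept: 5.

(1, FL, 14); (2, DM, 34); (2, NULL, NULL); (2, NULL, NULL); (4, NULL, NULL); (6, NULL, NULL); (8, NULL, NULL)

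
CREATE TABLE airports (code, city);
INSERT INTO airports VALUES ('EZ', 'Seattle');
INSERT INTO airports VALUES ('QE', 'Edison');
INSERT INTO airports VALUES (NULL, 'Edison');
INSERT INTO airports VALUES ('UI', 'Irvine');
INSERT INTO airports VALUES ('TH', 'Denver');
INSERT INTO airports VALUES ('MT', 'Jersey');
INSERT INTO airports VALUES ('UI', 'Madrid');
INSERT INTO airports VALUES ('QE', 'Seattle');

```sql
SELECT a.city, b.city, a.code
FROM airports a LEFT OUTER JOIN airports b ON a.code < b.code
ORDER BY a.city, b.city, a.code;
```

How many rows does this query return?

LEFT JOIN keeps every row from `airports a`; unmatched rows get NULL for `airports b`'s columns.
Matching on a.code < b.code. A NULL in a compared column never satisfies the condition.
- a (code=EZ) pairs with 6 row(s) of b.
- a (code=QE) pairs with 3 row(s) of b.
- a (code=NULL) has no partner → padded with NULL.
- a (code=UI) has no partner → padded with NULL.
- a (code=TH) pairs with 2 row(s) of b.
- a (code=MT) pairs with 5 row(s) of b.
- a (code=UI) has no partner → padded with NULL.
- a (code=QE) pairs with 3 row(s) of b.
Total: 19 matched + 3 padded = 22 rows.

22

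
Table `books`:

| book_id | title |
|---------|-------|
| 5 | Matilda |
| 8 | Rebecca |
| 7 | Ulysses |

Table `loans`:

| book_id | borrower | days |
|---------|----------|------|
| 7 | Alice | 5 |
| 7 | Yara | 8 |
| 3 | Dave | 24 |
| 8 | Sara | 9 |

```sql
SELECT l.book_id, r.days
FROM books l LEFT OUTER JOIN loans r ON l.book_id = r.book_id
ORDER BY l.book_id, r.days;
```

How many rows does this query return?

4

LEFT JOIN keeps every row from `books`; unmatched rows get NULL for `loans`'s columns.
Matching on l.book_id = r.book_id.
- l (book_id=5) has no partner → padded with NULL.
- l (book_id=8) pairs with 1 row(s) of r.
- l (book_id=7) pairs with 2 row(s) of r.
Total: 3 matched + 1 padded = 4 rows.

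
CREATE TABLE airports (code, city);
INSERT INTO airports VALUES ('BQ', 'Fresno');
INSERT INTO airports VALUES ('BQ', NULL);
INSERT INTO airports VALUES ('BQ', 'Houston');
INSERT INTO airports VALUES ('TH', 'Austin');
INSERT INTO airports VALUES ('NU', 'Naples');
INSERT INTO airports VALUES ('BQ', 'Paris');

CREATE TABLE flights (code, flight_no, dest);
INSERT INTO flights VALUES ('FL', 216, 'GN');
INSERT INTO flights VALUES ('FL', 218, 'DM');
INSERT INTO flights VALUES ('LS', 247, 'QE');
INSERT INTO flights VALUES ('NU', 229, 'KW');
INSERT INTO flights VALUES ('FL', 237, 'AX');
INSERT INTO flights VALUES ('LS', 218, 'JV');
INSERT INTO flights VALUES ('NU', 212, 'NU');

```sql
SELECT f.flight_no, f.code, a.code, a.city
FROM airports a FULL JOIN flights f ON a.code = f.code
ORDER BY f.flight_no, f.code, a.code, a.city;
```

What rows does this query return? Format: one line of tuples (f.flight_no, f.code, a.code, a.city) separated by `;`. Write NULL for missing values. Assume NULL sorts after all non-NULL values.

(212, NU, NU, Naples); (216, FL, NULL, NULL); (218, FL, NULL, NULL); (218, LS, NULL, NULL); (229, NU, NU, Naples); (237, FL, NULL, NULL); (247, LS, NULL, NULL); (NULL, NULL, BQ, Fresno); (NULL, NULL, BQ, Houston); (NULL, NULL, BQ, Paris); (NULL, NULL, BQ, NULL); (NULL, NULL, TH, Austin)

FULL OUTER JOIN keeps every row from both sides; unmatched rows get NULL for the other side's columns.
Matching on a.code = f.code.
Matched pairs: 2; unmatched a rows kept: 5; unmatched f rows kept: 5.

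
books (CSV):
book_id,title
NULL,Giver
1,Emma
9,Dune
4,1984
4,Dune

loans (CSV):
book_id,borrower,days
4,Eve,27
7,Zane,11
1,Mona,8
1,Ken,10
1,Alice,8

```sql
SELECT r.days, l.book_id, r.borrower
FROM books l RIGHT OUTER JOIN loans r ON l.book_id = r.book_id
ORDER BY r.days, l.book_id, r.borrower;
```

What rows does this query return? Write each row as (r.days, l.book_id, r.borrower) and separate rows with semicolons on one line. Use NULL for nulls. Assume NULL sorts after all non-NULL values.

(8, 1, Alice); (8, 1, Mona); (10, 1, Ken); (11, NULL, Zane); (27, 4, Eve); (27, 4, Eve)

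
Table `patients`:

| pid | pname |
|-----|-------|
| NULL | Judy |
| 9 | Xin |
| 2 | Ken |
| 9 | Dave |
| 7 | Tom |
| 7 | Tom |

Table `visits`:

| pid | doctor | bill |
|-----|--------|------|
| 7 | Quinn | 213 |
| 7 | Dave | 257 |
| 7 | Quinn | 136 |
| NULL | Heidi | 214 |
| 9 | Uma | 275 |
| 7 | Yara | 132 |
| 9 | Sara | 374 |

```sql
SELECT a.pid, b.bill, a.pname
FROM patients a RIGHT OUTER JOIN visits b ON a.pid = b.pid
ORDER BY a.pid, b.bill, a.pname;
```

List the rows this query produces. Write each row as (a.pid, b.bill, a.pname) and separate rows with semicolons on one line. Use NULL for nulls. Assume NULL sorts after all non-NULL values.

(7, 132, Tom); (7, 132, Tom); (7, 136, Tom); (7, 136, Tom); (7, 213, Tom); (7, 213, Tom); (7, 257, Tom); (7, 257, Tom); (9, 275, Dave); (9, 275, Xin); (9, 374, Dave); (9, 374, Xin); (NULL, 214, NULL)

RIGHT JOIN keeps every row from `visits`; unmatched rows get NULL for `patients`'s columns.
Matching on a.pid = b.pid. A NULL in a compared column never satisfies the condition.
- a row (pid=NULL): no match.
- a row (pid=9): matches 2 b row(s) → 2 output row(s).
- a row (pid=2): no match.
- a row (pid=9): matches 2 b row(s) → 2 output row(s).
- a row (pid=7): matches 4 b row(s) → 4 output row(s).
- a row (pid=7): matches 4 b row(s) → 4 output row(s).
- 1 row(s) from b found no a partner → padded with NULL.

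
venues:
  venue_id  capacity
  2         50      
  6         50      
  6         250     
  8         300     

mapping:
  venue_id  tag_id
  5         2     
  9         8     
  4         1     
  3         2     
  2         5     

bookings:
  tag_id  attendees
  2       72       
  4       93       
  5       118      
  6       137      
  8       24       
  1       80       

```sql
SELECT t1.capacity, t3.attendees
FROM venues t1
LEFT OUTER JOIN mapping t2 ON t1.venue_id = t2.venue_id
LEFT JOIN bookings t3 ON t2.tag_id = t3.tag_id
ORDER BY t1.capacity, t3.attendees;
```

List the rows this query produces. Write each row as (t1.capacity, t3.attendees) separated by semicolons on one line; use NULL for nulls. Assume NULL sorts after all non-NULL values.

(50, 118); (50, NULL); (250, NULL); (300, NULL)

Step 1 — t1 LEFT JOIN t2 on venue_id → 4 row(s).
Then LEFT JOIN `bookings t3` on tag_id: each of those 4 rows is kept; rows whose t2.tag_id has no match in t3 get NULL for t3's columns.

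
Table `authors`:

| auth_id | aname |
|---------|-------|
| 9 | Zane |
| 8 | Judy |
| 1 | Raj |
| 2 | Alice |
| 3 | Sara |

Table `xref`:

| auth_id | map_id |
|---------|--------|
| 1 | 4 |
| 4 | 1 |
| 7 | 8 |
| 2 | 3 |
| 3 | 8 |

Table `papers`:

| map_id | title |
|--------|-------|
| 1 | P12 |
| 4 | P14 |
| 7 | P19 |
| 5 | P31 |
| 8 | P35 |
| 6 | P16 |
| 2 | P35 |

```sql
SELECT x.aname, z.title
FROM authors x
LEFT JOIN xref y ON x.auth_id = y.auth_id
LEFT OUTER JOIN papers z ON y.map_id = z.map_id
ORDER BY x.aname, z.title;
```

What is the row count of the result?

5

Step 1 — x LEFT JOIN y on auth_id → 5 row(s).
Then LEFT JOIN `papers z` on map_id: each of those 5 rows is kept; rows whose y.map_id has no match in z get NULL for z's columns.
Result: 5 row(s).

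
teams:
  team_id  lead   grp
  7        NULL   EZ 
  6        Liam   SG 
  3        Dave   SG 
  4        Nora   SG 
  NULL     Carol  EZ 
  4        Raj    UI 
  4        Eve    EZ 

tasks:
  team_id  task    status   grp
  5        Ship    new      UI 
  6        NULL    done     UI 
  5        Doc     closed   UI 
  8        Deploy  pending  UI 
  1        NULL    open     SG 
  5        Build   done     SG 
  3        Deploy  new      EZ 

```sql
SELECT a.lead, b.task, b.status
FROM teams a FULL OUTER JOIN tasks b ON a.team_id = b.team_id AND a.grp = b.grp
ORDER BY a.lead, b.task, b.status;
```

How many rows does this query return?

14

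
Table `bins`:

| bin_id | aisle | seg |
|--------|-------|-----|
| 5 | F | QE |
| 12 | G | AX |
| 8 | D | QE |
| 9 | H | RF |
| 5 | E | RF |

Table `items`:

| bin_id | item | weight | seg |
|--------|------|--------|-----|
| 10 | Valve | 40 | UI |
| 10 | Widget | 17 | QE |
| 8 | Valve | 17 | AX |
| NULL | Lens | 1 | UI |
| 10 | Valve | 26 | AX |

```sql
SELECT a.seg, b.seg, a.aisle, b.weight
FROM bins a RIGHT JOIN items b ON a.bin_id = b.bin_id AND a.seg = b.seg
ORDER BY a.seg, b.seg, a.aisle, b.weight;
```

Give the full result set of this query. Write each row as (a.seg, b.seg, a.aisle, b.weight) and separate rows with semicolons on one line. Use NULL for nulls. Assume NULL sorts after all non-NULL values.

RIGHT JOIN keeps every row from `items`; unmatched rows get NULL for `bins`'s columns.
Matching on a.bin_id = b.bin_id AND a.seg = b.seg. A NULL in a compared column never satisfies the condition.
Matched pairs: 0; unmatched b rows kept: 5.

(NULL, AX, NULL, 17); (NULL, AX, NULL, 26); (NULL, QE, NULL, 17); (NULL, UI, NULL, 1); (NULL, UI, NULL, 40)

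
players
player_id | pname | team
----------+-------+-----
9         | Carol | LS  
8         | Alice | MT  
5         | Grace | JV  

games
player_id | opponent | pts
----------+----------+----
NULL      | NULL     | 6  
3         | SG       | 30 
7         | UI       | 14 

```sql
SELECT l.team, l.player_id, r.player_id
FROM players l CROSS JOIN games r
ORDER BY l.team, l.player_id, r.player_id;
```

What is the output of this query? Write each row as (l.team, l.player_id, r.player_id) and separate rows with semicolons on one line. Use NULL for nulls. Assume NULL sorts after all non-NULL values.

CROSS JOIN pairs every row of `players` with every row of `games`: 3 × 3 = 9 rows.

(JV, 5, 3); (JV, 5, 7); (JV, 5, NULL); (LS, 9, 3); (LS, 9, 7); (LS, 9, NULL); (MT, 8, 3); (MT, 8, 7); (MT, 8, NULL)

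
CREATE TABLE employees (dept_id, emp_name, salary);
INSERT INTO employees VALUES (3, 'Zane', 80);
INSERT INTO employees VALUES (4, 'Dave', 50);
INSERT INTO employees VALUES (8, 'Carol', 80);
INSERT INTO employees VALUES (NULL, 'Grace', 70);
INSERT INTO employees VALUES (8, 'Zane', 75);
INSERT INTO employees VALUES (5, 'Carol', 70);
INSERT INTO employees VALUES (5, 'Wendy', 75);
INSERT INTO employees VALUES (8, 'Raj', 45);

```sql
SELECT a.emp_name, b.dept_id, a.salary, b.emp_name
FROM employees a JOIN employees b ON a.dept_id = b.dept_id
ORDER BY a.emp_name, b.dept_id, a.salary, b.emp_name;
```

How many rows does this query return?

15

INNER JOIN keeps only pairs where the ON condition holds.
Matching on a.dept_id = b.dept_id. A NULL in a compared column never satisfies the condition.
- dept_id=3: 1 matching b row(s), so 1 row(s) emitted.
- dept_id=4: 1 matching b row(s), so 1 row(s) emitted.
- dept_id=8: 3 matching b row(s), so 3 row(s) emitted.
- dept_id=NULL: no matching b row, dropped.
- dept_id=8: 3 matching b row(s), so 3 row(s) emitted.
- dept_id=5: 2 matching b row(s), so 2 row(s) emitted.
- dept_id=5: 2 matching b row(s), so 2 row(s) emitted.
- dept_id=8: 3 matching b row(s), so 3 row(s) emitted.
Total: 15 rows.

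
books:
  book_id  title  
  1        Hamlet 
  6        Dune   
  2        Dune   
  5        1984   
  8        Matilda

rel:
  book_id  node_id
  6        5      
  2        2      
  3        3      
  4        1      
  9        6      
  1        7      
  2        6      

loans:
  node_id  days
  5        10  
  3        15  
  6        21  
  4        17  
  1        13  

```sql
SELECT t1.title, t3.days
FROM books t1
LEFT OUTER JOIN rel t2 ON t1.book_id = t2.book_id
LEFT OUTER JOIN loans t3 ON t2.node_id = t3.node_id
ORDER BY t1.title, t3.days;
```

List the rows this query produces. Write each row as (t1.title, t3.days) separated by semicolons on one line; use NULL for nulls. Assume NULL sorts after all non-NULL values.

(1984, NULL); (Dune, 10); (Dune, 21); (Dune, NULL); (Hamlet, NULL); (Matilda, NULL)

Evaluate left to right. First `books t1 LEFT JOIN rel t2` on book_id: 6 row(s).
Then LEFT JOIN `loans t3` on node_id: each of those 6 rows is kept; rows whose t2.node_id has no match in t3 get NULL for t3's columns.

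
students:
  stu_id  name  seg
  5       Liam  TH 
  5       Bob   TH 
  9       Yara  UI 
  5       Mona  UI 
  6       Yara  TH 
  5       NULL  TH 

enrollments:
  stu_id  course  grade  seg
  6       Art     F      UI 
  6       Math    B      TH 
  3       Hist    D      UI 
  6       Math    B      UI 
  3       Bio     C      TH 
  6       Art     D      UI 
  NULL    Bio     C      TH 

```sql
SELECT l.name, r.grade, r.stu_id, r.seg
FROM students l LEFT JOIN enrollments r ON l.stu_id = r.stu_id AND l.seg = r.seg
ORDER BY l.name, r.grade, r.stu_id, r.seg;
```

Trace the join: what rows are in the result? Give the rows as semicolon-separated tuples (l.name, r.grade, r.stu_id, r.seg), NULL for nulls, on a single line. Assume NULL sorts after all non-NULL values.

LEFT JOIN keeps every row from `students`; unmatched rows get NULL for `enrollments`'s columns.
Matching on l.stu_id = r.stu_id AND l.seg = r.seg. A NULL in a compared column never satisfies the condition.
Matched pairs: 1; unmatched l rows kept: 5.

(Bob, NULL, NULL, NULL); (Liam, NULL, NULL, NULL); (Mona, NULL, NULL, NULL); (Yara, B, 6, TH); (Yara, NULL, NULL, NULL); (NULL, NULL, NULL, NULL)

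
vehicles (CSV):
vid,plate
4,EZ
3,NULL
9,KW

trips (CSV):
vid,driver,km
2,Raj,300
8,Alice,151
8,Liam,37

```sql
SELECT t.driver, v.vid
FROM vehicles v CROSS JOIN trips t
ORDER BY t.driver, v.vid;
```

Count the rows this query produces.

CROSS JOIN pairs every row of `vehicles` with every row of `trips`: 3 × 3 = 9 rows.

9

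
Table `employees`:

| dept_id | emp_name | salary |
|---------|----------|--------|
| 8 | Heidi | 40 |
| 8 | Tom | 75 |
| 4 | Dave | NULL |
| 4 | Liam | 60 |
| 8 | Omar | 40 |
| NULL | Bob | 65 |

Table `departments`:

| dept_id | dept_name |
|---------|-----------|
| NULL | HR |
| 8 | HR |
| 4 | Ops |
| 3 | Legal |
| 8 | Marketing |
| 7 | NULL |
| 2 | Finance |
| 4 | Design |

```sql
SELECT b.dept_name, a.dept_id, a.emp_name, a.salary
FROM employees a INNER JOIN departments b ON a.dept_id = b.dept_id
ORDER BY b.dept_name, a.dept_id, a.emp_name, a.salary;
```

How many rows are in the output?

10

INNER JOIN keeps only pairs where the ON condition holds.
Matching on a.dept_id = b.dept_id. A NULL in a compared column never satisfies the condition.
Matched pairs: 10.
Total: 10 rows.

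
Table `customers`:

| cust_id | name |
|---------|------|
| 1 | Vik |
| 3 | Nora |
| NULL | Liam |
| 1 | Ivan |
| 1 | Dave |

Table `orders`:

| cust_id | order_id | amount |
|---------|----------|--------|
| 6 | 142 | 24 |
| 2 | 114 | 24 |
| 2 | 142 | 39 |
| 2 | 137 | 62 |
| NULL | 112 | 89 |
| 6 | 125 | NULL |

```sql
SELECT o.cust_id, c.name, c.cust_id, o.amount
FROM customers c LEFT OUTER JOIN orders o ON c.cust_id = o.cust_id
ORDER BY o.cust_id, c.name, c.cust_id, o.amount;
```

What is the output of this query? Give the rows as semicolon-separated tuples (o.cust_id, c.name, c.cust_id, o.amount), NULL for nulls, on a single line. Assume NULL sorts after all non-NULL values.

(NULL, Dave, 1, NULL); (NULL, Ivan, 1, NULL); (NULL, Liam, NULL, NULL); (NULL, Nora, 3, NULL); (NULL, Vik, 1, NULL)

LEFT JOIN keeps every row from `customers`; unmatched rows get NULL for `orders`'s columns.
Matching on c.cust_id = o.cust_id. A NULL in a compared column never satisfies the condition.
- c row (cust_id=1): no match → kept, o columns NULL.
- c row (cust_id=3): no match → kept, o columns NULL.
- c row (cust_id=NULL): no match → kept, o columns NULL.
- c row (cust_id=1): no match → kept, o columns NULL.
- c row (cust_id=1): no match → kept, o columns NULL.
After projecting and ordering:
o.cust_id | c.name | c.cust_id | o.amount
NULL | Dave | 1 | NULL
NULL | Ivan | 1 | NULL
NULL | Liam | NULL | NULL
NULL | Nora | 3 | NULL
NULL | Vik | 1 | NULL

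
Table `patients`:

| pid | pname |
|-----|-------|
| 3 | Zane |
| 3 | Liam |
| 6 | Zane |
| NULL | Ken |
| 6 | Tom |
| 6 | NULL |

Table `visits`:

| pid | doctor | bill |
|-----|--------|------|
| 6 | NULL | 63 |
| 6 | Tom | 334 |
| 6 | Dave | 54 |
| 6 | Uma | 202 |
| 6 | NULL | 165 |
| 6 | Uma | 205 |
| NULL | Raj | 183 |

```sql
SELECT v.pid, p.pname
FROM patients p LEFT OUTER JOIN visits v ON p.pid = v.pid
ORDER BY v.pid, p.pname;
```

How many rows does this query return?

21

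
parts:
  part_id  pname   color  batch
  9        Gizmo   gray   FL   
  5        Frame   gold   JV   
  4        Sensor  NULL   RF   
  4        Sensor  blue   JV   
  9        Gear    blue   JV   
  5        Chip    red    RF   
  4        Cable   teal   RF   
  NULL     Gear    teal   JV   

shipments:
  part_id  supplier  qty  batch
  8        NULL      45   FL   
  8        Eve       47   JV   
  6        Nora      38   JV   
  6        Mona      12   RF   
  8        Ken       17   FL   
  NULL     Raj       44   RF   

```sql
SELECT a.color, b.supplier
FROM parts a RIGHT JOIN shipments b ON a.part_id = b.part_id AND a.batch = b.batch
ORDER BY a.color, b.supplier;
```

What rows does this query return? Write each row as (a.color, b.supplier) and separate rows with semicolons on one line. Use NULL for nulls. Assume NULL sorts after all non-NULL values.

(NULL, Eve); (NULL, Ken); (NULL, Mona); (NULL, Nora); (NULL, Raj); (NULL, NULL)

RIGHT JOIN keeps every row from `shipments`; unmatched rows get NULL for `parts`'s columns.
Matching on a.part_id = b.part_id AND a.batch = b.batch. A NULL in a compared column never satisfies the condition.
Matched pairs: 0; unmatched b rows kept: 6.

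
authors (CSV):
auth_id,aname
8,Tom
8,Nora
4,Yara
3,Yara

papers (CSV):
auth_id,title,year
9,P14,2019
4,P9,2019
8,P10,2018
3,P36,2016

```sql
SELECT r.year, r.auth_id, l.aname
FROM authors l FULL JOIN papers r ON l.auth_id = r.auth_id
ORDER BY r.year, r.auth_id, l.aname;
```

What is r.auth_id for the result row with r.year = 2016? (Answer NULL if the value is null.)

FULL OUTER JOIN keeps every row from both sides; unmatched rows get NULL for the other side's columns.
Matching on l.auth_id = r.auth_id.
- l row (auth_id=8): matches 1 r row(s) → 1 output row(s).
- l row (auth_id=8): matches 1 r row(s) → 1 output row(s).
- l row (auth_id=4): matches 1 r row(s) → 1 output row(s).
- l row (auth_id=3): matches 1 r row(s) → 1 output row(s).
- 1 row(s) from r found no l partner → padded with NULL.

3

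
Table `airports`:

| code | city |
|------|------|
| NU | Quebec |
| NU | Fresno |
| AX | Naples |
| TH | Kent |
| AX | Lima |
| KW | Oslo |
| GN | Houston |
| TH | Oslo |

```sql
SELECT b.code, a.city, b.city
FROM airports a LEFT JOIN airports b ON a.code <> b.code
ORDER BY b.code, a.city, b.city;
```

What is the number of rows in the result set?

50

LEFT JOIN keeps every row from `airports a`; unmatched rows get NULL for `airports b`'s columns.
Matching on a.code <> b.code.
- code=NU: 6 matching b row(s), so 6 row(s) emitted.
- code=NU: 6 matching b row(s), so 6 row(s) emitted.
- code=AX: 6 matching b row(s), so 6 row(s) emitted.
- code=TH: 6 matching b row(s), so 6 row(s) emitted.
- code=AX: 6 matching b row(s), so 6 row(s) emitted.
- code=KW: 7 matching b row(s), so 7 row(s) emitted.
- code=GN: 7 matching b row(s), so 7 row(s) emitted.
- code=TH: 6 matching b row(s), so 6 row(s) emitted.
Total: 50 rows.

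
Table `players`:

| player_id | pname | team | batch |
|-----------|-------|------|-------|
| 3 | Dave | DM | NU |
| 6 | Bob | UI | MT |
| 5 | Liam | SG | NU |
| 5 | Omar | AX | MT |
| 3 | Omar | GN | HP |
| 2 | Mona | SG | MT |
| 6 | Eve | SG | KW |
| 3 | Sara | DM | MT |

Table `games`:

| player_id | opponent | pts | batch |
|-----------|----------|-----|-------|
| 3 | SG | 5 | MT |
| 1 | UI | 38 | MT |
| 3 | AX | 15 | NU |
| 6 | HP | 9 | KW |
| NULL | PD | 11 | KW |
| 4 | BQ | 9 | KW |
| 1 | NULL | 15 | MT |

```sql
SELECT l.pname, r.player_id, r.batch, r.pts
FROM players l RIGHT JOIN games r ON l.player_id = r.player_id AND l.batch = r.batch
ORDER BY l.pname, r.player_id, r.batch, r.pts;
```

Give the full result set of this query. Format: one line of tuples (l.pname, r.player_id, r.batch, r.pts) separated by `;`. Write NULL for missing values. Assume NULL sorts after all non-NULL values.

RIGHT JOIN keeps every row from `games`; unmatched rows get NULL for `players`'s columns.
Matching on l.player_id = r.player_id AND l.batch = r.batch. A NULL in a compared column never satisfies the condition.
Matched pairs: 3; unmatched r rows kept: 4.

(Dave, 3, NU, 15); (Eve, 6, KW, 9); (Sara, 3, MT, 5); (NULL, 1, MT, 15); (NULL, 1, MT, 38); (NULL, 4, KW, 9); (NULL, NULL, KW, 11)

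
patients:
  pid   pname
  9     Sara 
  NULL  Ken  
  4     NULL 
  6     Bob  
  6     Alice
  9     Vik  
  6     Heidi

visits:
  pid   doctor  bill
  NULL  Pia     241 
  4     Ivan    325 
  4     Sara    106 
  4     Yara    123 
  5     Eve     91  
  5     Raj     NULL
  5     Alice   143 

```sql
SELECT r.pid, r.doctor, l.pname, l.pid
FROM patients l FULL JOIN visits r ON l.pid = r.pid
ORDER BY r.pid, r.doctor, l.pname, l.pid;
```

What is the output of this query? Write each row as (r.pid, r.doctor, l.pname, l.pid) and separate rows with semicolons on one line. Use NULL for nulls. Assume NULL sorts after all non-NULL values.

FULL OUTER JOIN keeps every row from both sides; unmatched rows get NULL for the other side's columns.
Matching on l.pid = r.pid. A NULL in a compared column never satisfies the condition.
- l (pid=9) has no partner → padded with NULL.
- l (pid=NULL) has no partner → padded with NULL.
- l (pid=4) pairs with 3 row(s) of r.
- l (pid=6) has no partner → padded with NULL.
- l (pid=6) has no partner → padded with NULL.
- l (pid=9) has no partner → padded with NULL.
- l (pid=6) has no partner → padded with NULL.
- 4 r row(s) had no l match → kept, l columns NULL.

(4, Ivan, NULL, 4); (4, Sara, NULL, 4); (4, Yara, NULL, 4); (5, Alice, NULL, NULL); (5, Eve, NULL, NULL); (5, Raj, NULL, NULL); (NULL, Pia, NULL, NULL); (NULL, NULL, Alice, 6); (NULL, NULL, Bob, 6); (NULL, NULL, Heidi, 6); (NULL, NULL, Ken, NULL); (NULL, NULL, Sara, 9); (NULL, NULL, Vik, 9)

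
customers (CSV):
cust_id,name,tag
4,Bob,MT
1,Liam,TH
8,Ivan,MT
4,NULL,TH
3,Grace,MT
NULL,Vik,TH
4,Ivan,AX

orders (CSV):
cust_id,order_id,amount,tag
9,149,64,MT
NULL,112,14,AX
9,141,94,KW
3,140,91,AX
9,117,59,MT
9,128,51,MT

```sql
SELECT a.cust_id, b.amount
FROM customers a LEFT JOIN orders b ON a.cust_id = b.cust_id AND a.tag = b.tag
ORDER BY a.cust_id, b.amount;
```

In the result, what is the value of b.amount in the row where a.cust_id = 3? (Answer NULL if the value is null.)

NULL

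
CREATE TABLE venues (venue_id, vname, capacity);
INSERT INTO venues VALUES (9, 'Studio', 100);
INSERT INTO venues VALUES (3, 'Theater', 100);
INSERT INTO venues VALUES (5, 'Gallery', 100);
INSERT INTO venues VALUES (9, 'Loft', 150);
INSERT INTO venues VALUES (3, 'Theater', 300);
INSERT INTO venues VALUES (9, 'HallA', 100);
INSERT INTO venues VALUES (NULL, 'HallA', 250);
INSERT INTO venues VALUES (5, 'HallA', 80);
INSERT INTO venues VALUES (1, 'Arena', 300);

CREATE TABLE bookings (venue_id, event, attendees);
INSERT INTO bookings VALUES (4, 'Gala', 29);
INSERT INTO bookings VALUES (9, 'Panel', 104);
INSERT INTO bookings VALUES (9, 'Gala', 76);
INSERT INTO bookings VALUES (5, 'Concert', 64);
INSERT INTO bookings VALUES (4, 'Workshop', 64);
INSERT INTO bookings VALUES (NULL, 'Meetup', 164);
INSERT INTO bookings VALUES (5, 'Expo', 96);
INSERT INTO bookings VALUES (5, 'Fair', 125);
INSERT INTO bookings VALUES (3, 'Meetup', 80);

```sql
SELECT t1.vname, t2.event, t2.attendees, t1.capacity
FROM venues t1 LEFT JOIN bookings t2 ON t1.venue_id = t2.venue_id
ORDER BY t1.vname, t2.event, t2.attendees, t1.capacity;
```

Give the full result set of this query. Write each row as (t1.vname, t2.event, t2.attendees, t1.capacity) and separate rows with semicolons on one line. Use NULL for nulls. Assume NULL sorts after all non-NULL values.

(Arena, NULL, NULL, 300); (Gallery, Concert, 64, 100); (Gallery, Expo, 96, 100); (Gallery, Fair, 125, 100); (HallA, Concert, 64, 80); (HallA, Expo, 96, 80); (HallA, Fair, 125, 80); (HallA, Gala, 76, 100); (HallA, Panel, 104, 100); (HallA, NULL, NULL, 250); (Loft, Gala, 76, 150); (Loft, Panel, 104, 150); (Studio, Gala, 76, 100); (Studio, Panel, 104, 100); (Theater, Meetup, 80, 100); (Theater, Meetup, 80, 300)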